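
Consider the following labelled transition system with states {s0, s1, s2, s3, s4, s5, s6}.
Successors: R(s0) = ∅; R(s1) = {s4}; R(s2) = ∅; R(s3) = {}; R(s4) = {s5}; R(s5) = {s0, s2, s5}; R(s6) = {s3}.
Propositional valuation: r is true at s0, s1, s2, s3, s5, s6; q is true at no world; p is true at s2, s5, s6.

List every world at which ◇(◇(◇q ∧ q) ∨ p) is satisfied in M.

s4, s5

Let φ = ◇(◇(◇q ∧ q) ∨ p). Evaluate φ at each world:
  s0 (successors ∅): φ is false.
  s1 (successors {s4}): φ is false.
  s2 (successors ∅): φ is false.
  s3 (successors ∅): φ is false.
  s4 (successors {s5}): φ is true.
  s5 (successors {s0, s2, s5}): φ is true.
  s6 (successors {s3}): φ is false.
For instance, at s1:
  At s1: ◇(◇(◇q ∧ q) ∨ p) requires ◇(◇q ∧ q) ∨ p at some successor in {s4}.
    At s4: ◇(◇q ∧ q) ∨ p is false.
  So ◇(◇(◇q ∧ q) ∨ p) is false at s1.
Satisfying worlds: {s4, s5}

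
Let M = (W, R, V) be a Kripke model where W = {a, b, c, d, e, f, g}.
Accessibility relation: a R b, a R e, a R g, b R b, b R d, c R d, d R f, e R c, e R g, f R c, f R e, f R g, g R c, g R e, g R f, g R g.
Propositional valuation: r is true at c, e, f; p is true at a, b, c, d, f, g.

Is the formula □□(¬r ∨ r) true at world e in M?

Yes

At e: □□(¬r ∨ r) requires □(¬r ∨ r) at every successor {c, g}.
    At c: □(¬r ∨ r) requires ¬r ∨ r at every successor {d}.
      At d: ¬r ∨ r is true.
    So □(¬r ∨ r) is true at c.
    At g: □(¬r ∨ r) requires ¬r ∨ r at every successor {c, e, f, g}.
      At c: ¬r ∨ r is true.
      At e: ¬r ∨ r is true.
      At f: ¬r ∨ r is true.
      At g: ¬r ∨ r is true.
    So □(¬r ∨ r) is true at g.
So □□(¬r ∨ r) is true at e.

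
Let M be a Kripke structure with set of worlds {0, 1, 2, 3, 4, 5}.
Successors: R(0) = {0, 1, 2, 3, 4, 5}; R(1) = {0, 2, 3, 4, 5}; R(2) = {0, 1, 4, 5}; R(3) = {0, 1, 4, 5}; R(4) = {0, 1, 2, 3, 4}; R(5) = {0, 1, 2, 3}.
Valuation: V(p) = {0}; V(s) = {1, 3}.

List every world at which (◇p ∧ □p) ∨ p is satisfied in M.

Let φ = (◇p ∧ □p) ∨ p. Evaluate φ at each world:
  0 (successors {0, 1, 2, 3, 4, 5}): φ is true.
  1 (successors {0, 2, 3, 4, 5}): φ is false.
  2 (successors {0, 1, 4, 5}): φ is false.
  3 (successors {0, 1, 4, 5}): φ is false.
  4 (successors {0, 1, 2, 3, 4}): φ is false.
  5 (successors {0, 1, 2, 3}): φ is false.
For instance, at 5:
  At 5: ◇p ∧ □p is false, p is false, so (◇p ∧ □p) ∨ p is false.
    At 5: ◇p is true, □p is false, so ◇p ∧ □p is false.
      At 5: ◇p requires p at some successor in {0, 1, 2, 3}.
        p holds at 0, so ◇p is true at 5.
      At 5: □p requires p at every successor {0, 1, 2, 3}.
        p fails at 1, so □p is false at 5.
Satisfying worlds: {0}

0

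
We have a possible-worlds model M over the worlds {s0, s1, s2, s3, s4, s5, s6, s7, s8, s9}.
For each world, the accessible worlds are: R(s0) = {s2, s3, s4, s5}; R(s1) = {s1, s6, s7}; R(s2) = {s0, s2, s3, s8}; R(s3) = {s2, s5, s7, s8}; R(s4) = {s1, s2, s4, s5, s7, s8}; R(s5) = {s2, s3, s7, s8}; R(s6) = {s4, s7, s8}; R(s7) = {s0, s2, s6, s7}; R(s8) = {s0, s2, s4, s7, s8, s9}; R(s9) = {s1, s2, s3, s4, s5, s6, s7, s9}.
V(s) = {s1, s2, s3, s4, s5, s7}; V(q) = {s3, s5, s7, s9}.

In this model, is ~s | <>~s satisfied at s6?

At s6: ~s is true, <>~s is true, so ~s | <>~s is true.
  At s6: <>~s requires ~s at some successor in {s4, s7, s8}.
    ~s holds at s8, so <>~s is true at s6.

Yes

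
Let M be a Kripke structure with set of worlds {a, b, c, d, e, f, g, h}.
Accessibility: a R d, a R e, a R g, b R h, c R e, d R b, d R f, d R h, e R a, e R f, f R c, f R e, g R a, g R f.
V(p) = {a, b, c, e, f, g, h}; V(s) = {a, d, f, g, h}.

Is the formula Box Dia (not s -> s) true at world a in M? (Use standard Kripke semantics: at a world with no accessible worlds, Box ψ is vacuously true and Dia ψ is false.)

At a: Box Dia (not s -> s) requires Dia (not s -> s) at every successor {d, e, g}.
    At d: Dia (not s -> s) requires not s -> s at some successor in {b, f, h}.
      not s -> s holds at f, so Dia (not s -> s) is true at d.
    At e: Dia (not s -> s) requires not s -> s at some successor in {a, f}.
      not s -> s holds at a, so Dia (not s -> s) is true at e.
    At g: Dia (not s -> s) requires not s -> s at some successor in {a, f}.
      not s -> s holds at a, so Dia (not s -> s) is true at g.
So Box Dia (not s -> s) is true at a.

Yes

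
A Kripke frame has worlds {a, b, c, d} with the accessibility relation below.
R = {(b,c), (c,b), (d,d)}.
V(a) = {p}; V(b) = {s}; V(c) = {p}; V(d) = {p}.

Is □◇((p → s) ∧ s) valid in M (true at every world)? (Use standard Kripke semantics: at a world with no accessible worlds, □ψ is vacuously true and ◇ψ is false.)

No

Let φ = □◇((p → s) ∧ s). Evaluate φ at each world:
  a (successors ∅): φ is true.
  b (successors {c}): φ is true.
  c (successors {b}): φ is false.
  d (successors {d}): φ is false.
Detail at c (counterexample):
  At c: □◇((p → s) ∧ s) requires ◇((p → s) ∧ s) at every successor {b}.
    ◇((p → s) ∧ s) fails at b, so □◇((p → s) ∧ s) is false at c.
      At b: ◇((p → s) ∧ s) requires (p → s) ∧ s at some successor in {c}.
        At c: (p → s) ∧ s is false.
      So ◇((p → s) ∧ s) is false at b.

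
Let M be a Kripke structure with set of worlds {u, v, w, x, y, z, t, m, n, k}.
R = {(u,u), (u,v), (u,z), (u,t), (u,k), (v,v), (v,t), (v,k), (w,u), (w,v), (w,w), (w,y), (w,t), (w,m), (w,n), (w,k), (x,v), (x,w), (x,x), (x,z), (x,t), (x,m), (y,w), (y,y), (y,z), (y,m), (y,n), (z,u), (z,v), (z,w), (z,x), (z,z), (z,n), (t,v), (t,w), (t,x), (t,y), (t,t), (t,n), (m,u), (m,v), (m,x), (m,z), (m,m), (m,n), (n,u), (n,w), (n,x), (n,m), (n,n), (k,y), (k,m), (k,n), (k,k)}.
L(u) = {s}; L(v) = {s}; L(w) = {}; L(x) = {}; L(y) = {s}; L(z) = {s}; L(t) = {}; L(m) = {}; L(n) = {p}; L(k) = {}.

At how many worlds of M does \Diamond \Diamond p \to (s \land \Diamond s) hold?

4

Recall that \Diamond ψ holds at a world iff ψ holds at some accessible world.
Let φ = \Diamond \Diamond p \to (s \land \Diamond s). Evaluate φ at each world:
  u (successors {u, v, z, t, k}): φ is true.
  v (successors {v, t, k}): φ is true.
  w (successors {u, v, w, y, t, m, n, k}): φ is false.
  x (successors {v, w, x, z, t, m}): φ is false.
  y (successors {w, y, z, m, n}): φ is true.
  z (successors {u, v, w, x, z, n}): φ is true.
  t (successors {v, w, x, y, t, n}): φ is false.
  m (successors {u, v, x, z, m, n}): φ is false.
  n (successors {u, w, x, m, n}): φ is false.
  k (successors {y, m, n, k}): φ is false.
For instance, at n:
  At n: \Diamond \Diamond p is true, s \land \Diamond s is false, so \Diamond \Diamond p \to (s \land \Diamond s) is false.
    At n: \Diamond \Diamond p requires \Diamond p at some successor in {u, w, x, m, n}.
      \Diamond p holds at w, so \Diamond \Diamond p is true at n.
    At n: s is false, \Diamond s is true, so s \land \Diamond s is false.
      At n: \Diamond s requires s at some successor in {u, w, x, m, n}.
        s holds at u, so \Diamond s is true at n.
Satisfying worlds: {u, v, y, z}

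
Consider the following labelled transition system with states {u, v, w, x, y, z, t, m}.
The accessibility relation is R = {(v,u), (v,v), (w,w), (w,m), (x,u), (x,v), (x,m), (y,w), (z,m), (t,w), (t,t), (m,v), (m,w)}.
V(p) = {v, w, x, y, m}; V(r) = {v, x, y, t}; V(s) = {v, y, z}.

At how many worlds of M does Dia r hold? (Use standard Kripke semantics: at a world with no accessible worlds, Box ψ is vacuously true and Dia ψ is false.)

4

Recall that Dia ψ holds at a world iff ψ holds at some accessible world.
Let φ = Dia r. Evaluate φ at each world:
  u (successors ∅): φ is false.
  v (successors {u, v}): φ is true.
  w (successors {w, m}): φ is false.
  x (successors {u, v, m}): φ is true.
  y (successors {w}): φ is false.
  z (successors {m}): φ is false.
  t (successors {w, t}): φ is true.
  m (successors {v, w}): φ is true.
For instance, at x:
  At x: Dia r requires r at some successor in {u, v, m}.
    r holds at v, so Dia r is true at x.
Satisfying worlds: {v, x, t, m}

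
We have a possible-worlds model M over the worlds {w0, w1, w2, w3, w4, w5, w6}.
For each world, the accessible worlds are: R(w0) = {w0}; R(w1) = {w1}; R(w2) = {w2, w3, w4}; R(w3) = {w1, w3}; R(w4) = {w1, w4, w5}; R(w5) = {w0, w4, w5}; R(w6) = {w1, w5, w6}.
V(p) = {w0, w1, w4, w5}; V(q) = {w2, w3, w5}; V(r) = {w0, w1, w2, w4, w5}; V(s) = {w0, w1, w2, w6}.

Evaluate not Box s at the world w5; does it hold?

At w5: Box s is false, so not Box s is true.
  At w5: Box s requires s at every successor {w0, w4, w5}.
    s fails at w4, so Box s is false at w5.

Yes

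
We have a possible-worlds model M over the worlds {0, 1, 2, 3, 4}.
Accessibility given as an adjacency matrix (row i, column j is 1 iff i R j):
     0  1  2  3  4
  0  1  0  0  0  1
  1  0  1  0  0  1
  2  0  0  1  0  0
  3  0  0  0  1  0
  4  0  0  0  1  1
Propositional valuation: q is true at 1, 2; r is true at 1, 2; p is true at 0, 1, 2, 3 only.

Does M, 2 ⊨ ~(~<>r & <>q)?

Recall that <>ψ holds at a world iff ψ holds at some accessible world.
At 2: ~<>r & <>q is false, so ~(~<>r & <>q) is true.
  At 2: ~<>r is false, <>q is true, so ~<>r & <>q is false.
    At 2: <>r is true, so ~<>r is false.
      At 2: <>r requires r at some successor in {2}.
        r holds at 2, so <>r is true at 2.
    At 2: <>q requires q at some successor in {2}.
      q holds at 2, so <>q is true at 2.

Yes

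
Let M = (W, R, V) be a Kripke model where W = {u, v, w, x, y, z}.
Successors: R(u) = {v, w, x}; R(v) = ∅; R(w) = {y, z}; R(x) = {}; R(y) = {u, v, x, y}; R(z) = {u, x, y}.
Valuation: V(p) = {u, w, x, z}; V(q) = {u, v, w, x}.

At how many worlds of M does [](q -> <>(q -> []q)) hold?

Let φ = [](q -> <>(q -> []q)). Evaluate φ at each world:
  u (successors {v, w, x}): φ is false.
  v (successors ∅): φ is true.
  w (successors {y, z}): φ is true.
  x (successors ∅): φ is true.
  y (successors {u, v, x, y}): φ is false.
  z (successors {u, x, y}): φ is false.
For instance, at y:
  At y: [](q -> <>(q -> []q)) requires q -> <>(q -> []q) at every successor {u, v, x, y}.
    q -> <>(q -> []q) fails at v, so [](q -> <>(q -> []q)) is false at y.
      At v: q is true, <>(q -> []q) is false, so q -> <>(q -> []q) is false.
Satisfying worlds: {v, w, x}

3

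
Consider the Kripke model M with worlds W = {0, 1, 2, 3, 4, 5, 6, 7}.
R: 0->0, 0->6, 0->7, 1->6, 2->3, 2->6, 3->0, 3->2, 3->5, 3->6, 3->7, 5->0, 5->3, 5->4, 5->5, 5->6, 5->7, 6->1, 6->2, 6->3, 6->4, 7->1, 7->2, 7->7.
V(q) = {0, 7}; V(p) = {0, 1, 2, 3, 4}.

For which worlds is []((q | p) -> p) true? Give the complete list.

Let φ = []((q | p) -> p). Evaluate φ at each world:
  0 (successors {0, 6, 7}): φ is false.
  1 (successors {6}): φ is true.
  2 (successors {3, 6}): φ is true.
  3 (successors {0, 2, 5, 6, 7}): φ is false.
  4 (successors ∅): φ is true.
  5 (successors {0, 3, 4, 5, 6, 7}): φ is false.
  6 (successors {1, 2, 3, 4}): φ is true.
  7 (successors {1, 2, 7}): φ is false.
For instance, at 3:
  At 3: []((q | p) -> p) requires (q | p) -> p at every successor {0, 2, 5, 6, 7}.
    (q | p) -> p fails at 7, so []((q | p) -> p) is false at 3.
Satisfying worlds: {1, 2, 4, 6}

1, 2, 4, 6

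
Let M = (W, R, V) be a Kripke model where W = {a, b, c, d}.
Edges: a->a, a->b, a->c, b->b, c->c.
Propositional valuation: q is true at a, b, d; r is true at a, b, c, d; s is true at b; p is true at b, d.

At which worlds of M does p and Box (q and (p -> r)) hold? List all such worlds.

Recall that Box ψ holds at a world iff ψ holds at every accessible world, and Dia ψ holds iff ψ holds at some accessible world.
Let φ = p and Box (q and (p -> r)). Evaluate φ at each world:
  a (successors {a, b, c}): φ is false.
  b (successors {b}): φ is true.
  c (successors {c}): φ is false.
  d (successors ∅): φ is true.
For instance, at a:
  At a: p is false, Box (q and (p -> r)) is false, so p and Box (q and (p -> r)) is false.
    At a: Box (q and (p -> r)) requires q and (p -> r) at every successor {a, b, c}.
      q and (p -> r) fails at c, so Box (q and (p -> r)) is false at a.
Satisfying worlds: {b, d}

b, d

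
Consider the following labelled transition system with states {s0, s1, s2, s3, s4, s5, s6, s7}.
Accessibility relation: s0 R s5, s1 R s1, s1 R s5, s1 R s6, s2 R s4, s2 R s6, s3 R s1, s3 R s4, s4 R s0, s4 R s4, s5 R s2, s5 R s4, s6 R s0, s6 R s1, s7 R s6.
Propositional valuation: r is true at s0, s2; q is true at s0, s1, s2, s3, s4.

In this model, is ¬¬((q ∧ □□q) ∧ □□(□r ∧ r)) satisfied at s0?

No

At s0: ¬((q ∧ □□q) ∧ □□(□r ∧ r)) is true, so ¬¬((q ∧ □□q) ∧ □□(□r ∧ r)) is false.
  At s0: (q ∧ □□q) ∧ □□(□r ∧ r) is false, so ¬((q ∧ □□q) ∧ □□(□r ∧ r)) is true.
    At s0: q ∧ □□q is true, □□(□r ∧ r) is false, so (q ∧ □□q) ∧ □□(□r ∧ r) is false.
      At s0: q is true, □□q is true, so q ∧ □□q is true.
      At s0: □□(□r ∧ r) requires □(□r ∧ r) at every successor {s5}.
        □(□r ∧ r) fails at s5, so □□(□r ∧ r) is false at s0.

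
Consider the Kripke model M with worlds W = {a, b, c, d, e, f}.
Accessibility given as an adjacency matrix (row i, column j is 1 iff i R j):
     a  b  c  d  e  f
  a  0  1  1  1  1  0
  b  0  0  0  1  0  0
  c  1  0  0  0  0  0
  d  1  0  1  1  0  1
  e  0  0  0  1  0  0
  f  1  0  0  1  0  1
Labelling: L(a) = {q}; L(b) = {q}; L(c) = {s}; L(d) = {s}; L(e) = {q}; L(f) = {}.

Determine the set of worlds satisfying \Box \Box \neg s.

Let φ = \Box \Box \neg s. Evaluate φ at each world:
  a (successors {b, c, d, e}): φ is false.
  b (successors {d}): φ is false.
  c (successors {a}): φ is false.
  d (successors {a, c, d, f}): φ is false.
  e (successors {d}): φ is false.
  f (successors {a, d, f}): φ is false.
For instance, at e:
  At e: \Box \Box \neg s requires \Box \neg s at every successor {d}.
    \Box \neg s fails at d, so \Box \Box \neg s is false at e.
      At d: \Box \neg s requires \neg s at every successor {a, c, d, f}.
        \neg s fails at c, so \Box \neg s is false at d.
Satisfying worlds: none.

none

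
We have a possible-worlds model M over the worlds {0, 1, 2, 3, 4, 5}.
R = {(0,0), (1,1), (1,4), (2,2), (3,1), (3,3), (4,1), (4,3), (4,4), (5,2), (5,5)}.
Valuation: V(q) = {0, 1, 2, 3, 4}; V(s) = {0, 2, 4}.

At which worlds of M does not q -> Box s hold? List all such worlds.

Let φ = not q -> Box s. Evaluate φ at each world:
  0 (successors {0}): φ is true.
  1 (successors {1, 4}): φ is true.
  2 (successors {2}): φ is true.
  3 (successors {1, 3}): φ is true.
  4 (successors {1, 3, 4}): φ is true.
  5 (successors {2, 5}): φ is false.
For instance, at 2:
  At 2: not q is false, Box s is true, so not q -> Box s is true.
    At 2: Box s requires s at every successor {2}.
      At 2: s is true.
    So Box s is true at 2.
Satisfying worlds: {0, 1, 2, 3, 4}

0, 1, 2, 3, 4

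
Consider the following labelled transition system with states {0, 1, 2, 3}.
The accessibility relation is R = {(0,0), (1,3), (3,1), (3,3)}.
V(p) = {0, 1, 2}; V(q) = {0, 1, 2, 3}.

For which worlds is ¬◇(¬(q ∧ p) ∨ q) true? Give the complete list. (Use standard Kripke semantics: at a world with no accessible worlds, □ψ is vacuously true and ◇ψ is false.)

2

Let φ = ¬◇(¬(q ∧ p) ∨ q). Evaluate φ at each world:
  0 (successors {0}): φ is false.
  1 (successors {3}): φ is false.
  2 (successors ∅): φ is true.
  3 (successors {1, 3}): φ is false.
For instance, at 0:
  At 0: ◇(¬(q ∧ p) ∨ q) is true, so ¬◇(¬(q ∧ p) ∨ q) is false.
    At 0: ◇(¬(q ∧ p) ∨ q) requires ¬(q ∧ p) ∨ q at some successor in {0}.
      ¬(q ∧ p) ∨ q holds at 0, so ◇(¬(q ∧ p) ∨ q) is true at 0.
Satisfying worlds: {2}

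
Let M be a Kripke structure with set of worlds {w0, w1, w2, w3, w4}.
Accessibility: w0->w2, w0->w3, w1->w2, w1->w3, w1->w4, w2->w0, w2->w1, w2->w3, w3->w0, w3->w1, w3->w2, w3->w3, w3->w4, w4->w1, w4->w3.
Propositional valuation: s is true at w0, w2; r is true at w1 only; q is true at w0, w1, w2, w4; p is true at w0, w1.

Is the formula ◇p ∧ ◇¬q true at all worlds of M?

Let φ = ◇p ∧ ◇¬q. Evaluate φ at each world:
  w0 (successors {w2, w3}): φ is false.
  w1 (successors {w2, w3, w4}): φ is false.
  w2 (successors {w0, w1, w3}): φ is true.
  w3 (successors {w0, w1, w2, w3, w4}): φ is true.
  w4 (successors {w1, w3}): φ is true.
Detail at w0 (counterexample):
  At w0: ◇p is false, ◇¬q is true, so ◇p ∧ ◇¬q is false.
    At w0: ◇p requires p at some successor in {w2, w3}.
      At w2: p is false.
      At w3: p is false.
    So ◇p is false at w0.
    At w0: ◇¬q requires ¬q at some successor in {w2, w3}.
      ¬q holds at w3, so ◇¬q is true at w0.

No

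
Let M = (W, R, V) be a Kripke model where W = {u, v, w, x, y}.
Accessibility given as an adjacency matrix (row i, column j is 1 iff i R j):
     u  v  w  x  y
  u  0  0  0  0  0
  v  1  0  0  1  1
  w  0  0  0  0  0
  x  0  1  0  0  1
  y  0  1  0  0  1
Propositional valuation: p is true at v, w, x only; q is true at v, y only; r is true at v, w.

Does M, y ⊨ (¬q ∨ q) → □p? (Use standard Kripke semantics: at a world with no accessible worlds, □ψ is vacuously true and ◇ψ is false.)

At y: ¬q ∨ q is true, □p is false, so (¬q ∨ q) → □p is false.
  At y: □p requires p at every successor {v, y}.
    p fails at y, so □p is false at y.

No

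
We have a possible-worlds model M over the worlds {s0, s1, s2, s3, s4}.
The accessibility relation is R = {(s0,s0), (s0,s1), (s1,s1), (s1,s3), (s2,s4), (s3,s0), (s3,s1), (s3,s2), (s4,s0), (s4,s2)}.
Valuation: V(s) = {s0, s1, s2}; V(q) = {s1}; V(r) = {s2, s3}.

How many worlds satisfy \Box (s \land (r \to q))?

1

Let φ = \Box (s \land (r \to q)). Evaluate φ at each world:
  s0 (successors {s0, s1}): φ is true.
  s1 (successors {s1, s3}): φ is false.
  s2 (successors {s4}): φ is false.
  s3 (successors {s0, s1, s2}): φ is false.
  s4 (successors {s0, s2}): φ is false.
For instance, at s2:
  At s2: \Box (s \land (r \to q)) requires s \land (r \to q) at every successor {s4}.
    s \land (r \to q) fails at s4, so \Box (s \land (r \to q)) is false at s2.
Satisfying worlds: {s0}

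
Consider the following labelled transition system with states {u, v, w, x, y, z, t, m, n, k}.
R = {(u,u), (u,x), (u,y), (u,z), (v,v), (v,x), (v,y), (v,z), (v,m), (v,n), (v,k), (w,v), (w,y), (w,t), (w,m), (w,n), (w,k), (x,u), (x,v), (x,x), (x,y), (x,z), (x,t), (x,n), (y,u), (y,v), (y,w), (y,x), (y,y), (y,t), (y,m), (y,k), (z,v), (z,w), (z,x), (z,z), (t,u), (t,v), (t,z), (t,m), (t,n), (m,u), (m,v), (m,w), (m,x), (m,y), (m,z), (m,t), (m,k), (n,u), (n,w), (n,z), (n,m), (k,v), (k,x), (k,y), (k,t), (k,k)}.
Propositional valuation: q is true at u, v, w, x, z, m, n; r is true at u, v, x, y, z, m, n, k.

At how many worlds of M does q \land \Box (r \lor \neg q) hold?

4

Recall that \Box ψ holds at a world iff ψ holds at every accessible world, and \Diamond ψ holds iff ψ holds at some accessible world.
Let φ = q \land \Box (r \lor \neg q). Evaluate φ at each world:
  u (successors {u, x, y, z}): φ is true.
  v (successors {v, x, y, z, m, n, k}): φ is true.
  w (successors {v, y, t, m, n, k}): φ is true.
  x (successors {u, v, x, y, z, t, n}): φ is true.
  y (successors {u, v, w, x, y, t, m, k}): φ is false.
  z (successors {v, w, x, z}): φ is false.
  t (successors {u, v, z, m, n}): φ is false.
  m (successors {u, v, w, x, y, z, t, k}): φ is false.
  n (successors {u, w, z, m}): φ is false.
  k (successors {v, x, y, t, k}): φ is false.
For instance, at k:
  At k: q is false, \Box (r \lor \neg q) is true, so q \land \Box (r \lor \neg q) is false.
    At k: \Box (r \lor \neg q) requires r \lor \neg q at every successor {v, x, y, t, k}.
      At v: r \lor \neg q is true.
      At x: r \lor \neg q is true.
      At y: r \lor \neg q is true.
      At t: r \lor \neg q is true.
      At k: r \lor \neg q is true.
    So \Box (r \lor \neg q) is true at k.
Satisfying worlds: {u, v, w, x}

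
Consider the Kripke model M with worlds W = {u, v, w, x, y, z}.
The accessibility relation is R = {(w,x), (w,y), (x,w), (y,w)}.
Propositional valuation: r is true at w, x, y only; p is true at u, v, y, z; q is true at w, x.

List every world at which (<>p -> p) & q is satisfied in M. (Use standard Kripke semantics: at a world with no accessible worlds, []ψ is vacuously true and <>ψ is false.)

Let φ = (<>p -> p) & q. Evaluate φ at each world:
  u (successors ∅): φ is false.
  v (successors ∅): φ is false.
  w (successors {x, y}): φ is false.
  x (successors {w}): φ is true.
  y (successors {w}): φ is false.
  z (successors ∅): φ is false.
For instance, at x:
  At x: <>p -> p is true, q is true, so (<>p -> p) & q is true.
    At x: <>p is false, p is false, so <>p -> p is true.
      At x: <>p requires p at some successor in {w}.
        At w: p is false.
      So <>p is false at x.
Satisfying worlds: {x}

x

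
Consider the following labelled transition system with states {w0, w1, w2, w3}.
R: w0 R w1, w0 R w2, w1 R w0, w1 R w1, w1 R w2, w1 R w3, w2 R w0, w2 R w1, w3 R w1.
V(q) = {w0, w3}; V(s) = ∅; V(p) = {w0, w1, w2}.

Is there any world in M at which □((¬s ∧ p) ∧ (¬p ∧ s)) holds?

No

Recall that □ψ holds at a world iff ψ holds at every accessible world, and ◇ψ holds iff ψ holds at some accessible world.
Let φ = □((¬s ∧ p) ∧ (¬p ∧ s)). Evaluate φ at each world:
  w0 (successors {w1, w2}): φ is false.
  w1 (successors {w0, w1, w2, w3}): φ is false.
  w2 (successors {w0, w1}): φ is false.
  w3 (successors {w1}): φ is false.
For instance, at w1:
  At w1: □((¬s ∧ p) ∧ (¬p ∧ s)) requires (¬s ∧ p) ∧ (¬p ∧ s) at every successor {w0, w1, w2, w3}.
    (¬s ∧ p) ∧ (¬p ∧ s) fails at w0, so □((¬s ∧ p) ∧ (¬p ∧ s)) is false at w1.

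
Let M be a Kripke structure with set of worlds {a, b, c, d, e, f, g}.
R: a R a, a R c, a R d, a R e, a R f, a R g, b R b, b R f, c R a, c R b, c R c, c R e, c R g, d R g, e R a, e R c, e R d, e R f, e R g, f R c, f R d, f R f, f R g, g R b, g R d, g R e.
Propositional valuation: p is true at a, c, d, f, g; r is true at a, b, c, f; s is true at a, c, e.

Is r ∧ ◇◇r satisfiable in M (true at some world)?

Yes

Let φ = r ∧ ◇◇r. Evaluate φ at each world:
  a (successors {a, c, d, e, f, g}): φ is true.
  b (successors {b, f}): φ is true.
  c (successors {a, b, c, e, g}): φ is true.
  d (successors {g}): φ is false.
  e (successors {a, c, d, f, g}): φ is false.
  f (successors {c, d, f, g}): φ is true.
  g (successors {b, d, e}): φ is false.
Detail at a (witness):
  At a: r is true, ◇◇r is true, so r ∧ ◇◇r is true.
    At a: ◇◇r requires ◇r at some successor in {a, c, d, e, f, g}.
      ◇r holds at a, so ◇◇r is true at a.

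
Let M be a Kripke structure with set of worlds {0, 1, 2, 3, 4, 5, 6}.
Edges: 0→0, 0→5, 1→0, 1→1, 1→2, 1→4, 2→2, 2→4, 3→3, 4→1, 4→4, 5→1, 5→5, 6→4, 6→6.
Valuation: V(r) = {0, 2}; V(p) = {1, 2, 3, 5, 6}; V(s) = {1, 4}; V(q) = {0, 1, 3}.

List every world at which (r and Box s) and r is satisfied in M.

Let φ = (r and Box s) and r. Evaluate φ at each world:
  0 (successors {0, 5}): φ is false.
  1 (successors {0, 1, 2, 4}): φ is false.
  2 (successors {2, 4}): φ is false.
  3 (successors {3}): φ is false.
  4 (successors {1, 4}): φ is false.
  5 (successors {1, 5}): φ is false.
  6 (successors {4, 6}): φ is false.
For instance, at 1:
  At 1: r and Box s is false, r is false, so (r and Box s) and r is false.
    At 1: r is false, Box s is false, so r and Box s is false.
      At 1: Box s requires s at every successor {0, 1, 2, 4}.
        s fails at 0, so Box s is false at 1.
Satisfying worlds: none.

none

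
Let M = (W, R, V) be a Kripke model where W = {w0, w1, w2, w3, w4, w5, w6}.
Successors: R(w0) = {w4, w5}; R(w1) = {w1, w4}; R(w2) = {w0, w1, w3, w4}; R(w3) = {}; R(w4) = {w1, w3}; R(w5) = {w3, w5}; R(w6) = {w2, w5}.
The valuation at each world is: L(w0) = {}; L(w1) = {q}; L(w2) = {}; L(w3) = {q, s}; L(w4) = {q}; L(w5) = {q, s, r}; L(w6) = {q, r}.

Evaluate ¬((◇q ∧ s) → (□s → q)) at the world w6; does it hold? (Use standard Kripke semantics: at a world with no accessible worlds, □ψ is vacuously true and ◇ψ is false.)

No

At w6: (◇q ∧ s) → (□s → q) is true, so ¬((◇q ∧ s) → (□s → q)) is false.
  At w6: ◇q ∧ s is false, □s → q is true, so (◇q ∧ s) → (□s → q) is true.
    At w6: ◇q is true, s is false, so ◇q ∧ s is false.
      At w6: ◇q requires q at some successor in {w2, w5}.
        q holds at w5, so ◇q is true at w6.
    At w6: □s is false, q is true, so □s → q is true.
      At w6: □s requires s at every successor {w2, w5}.
        s fails at w2, so □s is false at w6.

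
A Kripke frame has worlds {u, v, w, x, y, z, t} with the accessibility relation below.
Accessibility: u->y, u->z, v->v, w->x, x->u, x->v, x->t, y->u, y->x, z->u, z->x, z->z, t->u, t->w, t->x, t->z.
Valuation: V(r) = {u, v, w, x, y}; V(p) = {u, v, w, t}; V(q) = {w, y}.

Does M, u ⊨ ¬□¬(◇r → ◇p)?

Recall that □ψ holds at a world iff ψ holds at every accessible world, and ◇ψ holds iff ψ holds at some accessible world.
At u: □¬(◇r → ◇p) is false, so ¬□¬(◇r → ◇p) is true.
  At u: □¬(◇r → ◇p) requires ¬(◇r → ◇p) at every successor {y, z}.
    ¬(◇r → ◇p) fails at y, so □¬(◇r → ◇p) is false at u.
      At y: ◇r → ◇p is true, so ¬(◇r → ◇p) is false.

Yes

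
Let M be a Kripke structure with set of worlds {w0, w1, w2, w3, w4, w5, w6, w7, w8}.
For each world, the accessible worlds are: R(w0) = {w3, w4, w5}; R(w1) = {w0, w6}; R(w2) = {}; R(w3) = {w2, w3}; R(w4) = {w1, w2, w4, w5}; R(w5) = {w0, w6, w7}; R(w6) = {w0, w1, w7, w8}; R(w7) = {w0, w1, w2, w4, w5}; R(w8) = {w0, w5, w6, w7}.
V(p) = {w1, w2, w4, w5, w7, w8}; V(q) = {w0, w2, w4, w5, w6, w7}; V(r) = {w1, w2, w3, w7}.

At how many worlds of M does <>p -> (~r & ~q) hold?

3

Let φ = <>p -> (~r & ~q). Evaluate φ at each world:
  w0 (successors {w3, w4, w5}): φ is false.
  w1 (successors {w0, w6}): φ is true.
  w2 (successors ∅): φ is true.
  w3 (successors {w2, w3}): φ is false.
  w4 (successors {w1, w2, w4, w5}): φ is false.
  w5 (successors {w0, w6, w7}): φ is false.
  w6 (successors {w0, w1, w7, w8}): φ is false.
  w7 (successors {w0, w1, w2, w4, w5}): φ is false.
  w8 (successors {w0, w5, w6, w7}): φ is true.
For instance, at w8:
  At w8: <>p is true, ~r & ~q is true, so <>p -> (~r & ~q) is true.
    At w8: <>p requires p at some successor in {w0, w5, w6, w7}.
      p holds at w5, so <>p is true at w8.
Satisfying worlds: {w1, w2, w8}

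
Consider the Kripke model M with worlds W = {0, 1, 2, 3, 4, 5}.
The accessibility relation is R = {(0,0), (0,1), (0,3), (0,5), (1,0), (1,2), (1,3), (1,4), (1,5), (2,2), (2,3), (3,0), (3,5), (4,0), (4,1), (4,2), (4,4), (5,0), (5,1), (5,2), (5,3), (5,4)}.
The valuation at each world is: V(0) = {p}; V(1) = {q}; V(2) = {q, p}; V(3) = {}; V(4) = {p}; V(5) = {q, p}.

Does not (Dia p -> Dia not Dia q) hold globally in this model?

Yes

Let φ = not (Dia p -> Dia not Dia q). Evaluate φ at each world:
  0 (successors {0, 1, 3, 5}): φ is true.
  1 (successors {0, 2, 3, 4, 5}): φ is true.
  2 (successors {2, 3}): φ is true.
  3 (successors {0, 5}): φ is true.
  4 (successors {0, 1, 2, 4}): φ is true.
  5 (successors {0, 1, 2, 3, 4}): φ is true.
For instance, at 1:
  At 1: Dia p -> Dia not Dia q is false, so not (Dia p -> Dia not Dia q) is true.
    At 1: Dia p is true, Dia not Dia q is false, so Dia p -> Dia not Dia q is false.
      At 1: Dia p requires p at some successor in {0, 2, 3, 4, 5}.
        p holds at 0, so Dia p is true at 1.
      At 1: Dia not Dia q requires not Dia q at some successor in {0, 2, 3, 4, 5}.
        At 0: not Dia q is false.
        At 2: not Dia q is false.
        At 3: not Dia q is false.
        At 4: not Dia q is false.
        At 5: not Dia q is false.
      So Dia not Dia q is false at 1.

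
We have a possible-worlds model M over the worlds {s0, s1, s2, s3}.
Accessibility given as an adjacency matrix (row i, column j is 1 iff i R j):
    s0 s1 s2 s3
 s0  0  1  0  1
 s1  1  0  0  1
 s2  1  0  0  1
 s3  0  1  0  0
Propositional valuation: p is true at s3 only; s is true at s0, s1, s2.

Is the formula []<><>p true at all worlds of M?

Let φ = []<><>p. Evaluate φ at each world:
  s0 (successors {s1, s3}): φ is true.
  s1 (successors {s0, s3}): φ is true.
  s2 (successors {s0, s3}): φ is true.
  s3 (successors {s1}): φ is true.
For instance, at s2:
  At s2: []<><>p requires <><>p at every successor {s0, s3}.
      At s0: <><>p requires <>p at some successor in {s1, s3}.
        <>p holds at s1, so <><>p is true at s0.
      At s3: <><>p requires <>p at some successor in {s1}.
        <>p holds at s1, so <><>p is true at s3.
  So []<><>p is true at s2.

Yes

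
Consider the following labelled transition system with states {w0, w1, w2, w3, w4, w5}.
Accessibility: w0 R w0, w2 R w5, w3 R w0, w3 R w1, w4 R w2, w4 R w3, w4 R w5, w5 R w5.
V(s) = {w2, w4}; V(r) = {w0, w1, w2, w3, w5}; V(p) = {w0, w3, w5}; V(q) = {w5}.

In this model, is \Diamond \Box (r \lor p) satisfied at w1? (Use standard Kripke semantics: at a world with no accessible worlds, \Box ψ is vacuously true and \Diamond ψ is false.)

No

At w1: no accessible worlds, so \Diamond \Box (r \lor p) is false.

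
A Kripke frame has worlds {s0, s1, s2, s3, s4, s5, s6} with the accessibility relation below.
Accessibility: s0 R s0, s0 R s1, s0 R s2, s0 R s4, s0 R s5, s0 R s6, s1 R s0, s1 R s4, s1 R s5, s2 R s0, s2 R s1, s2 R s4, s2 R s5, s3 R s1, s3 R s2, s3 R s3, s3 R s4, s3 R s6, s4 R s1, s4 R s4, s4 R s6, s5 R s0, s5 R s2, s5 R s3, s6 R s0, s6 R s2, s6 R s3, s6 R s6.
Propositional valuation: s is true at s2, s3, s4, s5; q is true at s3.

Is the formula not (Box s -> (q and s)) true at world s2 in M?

At s2: Box s -> (q and s) is true, so not (Box s -> (q and s)) is false.
  At s2: Box s is false, q and s is false, so Box s -> (q and s) is true.
    At s2: Box s requires s at every successor {s0, s1, s4, s5}.
      s fails at s0, so Box s is false at s2.

No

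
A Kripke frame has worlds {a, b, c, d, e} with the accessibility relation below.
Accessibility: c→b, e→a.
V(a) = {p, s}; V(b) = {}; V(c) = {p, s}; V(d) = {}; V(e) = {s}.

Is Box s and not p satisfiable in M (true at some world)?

Yes

Let φ = Box s and not p. Evaluate φ at each world:
  a (successors ∅): φ is false.
  b (successors ∅): φ is true.
  c (successors {b}): φ is false.
  d (successors ∅): φ is true.
  e (successors {a}): φ is true.
Detail at b (witness):
  At b: Box s is true, not p is true, so Box s and not p is true.
    At b: no accessible worlds, so Box s holds vacuously.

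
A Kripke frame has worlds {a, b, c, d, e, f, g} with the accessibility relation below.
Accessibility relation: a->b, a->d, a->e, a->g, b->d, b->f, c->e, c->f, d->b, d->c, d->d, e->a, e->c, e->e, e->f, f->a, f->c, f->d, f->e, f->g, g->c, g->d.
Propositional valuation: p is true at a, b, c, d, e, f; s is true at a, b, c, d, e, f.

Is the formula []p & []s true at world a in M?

Recall that []ψ holds at a world iff ψ holds at every accessible world, and <>ψ holds iff ψ holds at some accessible world.
At a: []p is false, []s is false, so []p & []s is false.
  At a: []p requires p at every successor {b, d, e, g}.
    p fails at g, so []p is false at a.
  At a: []s requires s at every successor {b, d, e, g}.
    s fails at g, so []s is false at a.

No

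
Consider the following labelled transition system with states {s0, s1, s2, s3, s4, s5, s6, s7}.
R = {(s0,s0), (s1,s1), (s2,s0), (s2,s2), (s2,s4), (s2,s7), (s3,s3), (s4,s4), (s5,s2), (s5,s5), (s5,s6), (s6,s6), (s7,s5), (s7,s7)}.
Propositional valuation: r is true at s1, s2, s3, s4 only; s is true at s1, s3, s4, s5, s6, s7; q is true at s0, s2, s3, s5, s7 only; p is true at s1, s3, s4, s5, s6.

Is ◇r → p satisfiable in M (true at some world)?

Yes

Recall that ◇ψ holds at a world iff ψ holds at some accessible world.
Let φ = ◇r → p. Evaluate φ at each world:
  s0 (successors {s0}): φ is true.
  s1 (successors {s1}): φ is true.
  s2 (successors {s0, s2, s4, s7}): φ is false.
  s3 (successors {s3}): φ is true.
  s4 (successors {s4}): φ is true.
  s5 (successors {s2, s5, s6}): φ is true.
  s6 (successors {s6}): φ is true.
  s7 (successors {s5, s7}): φ is true.
Detail at s0 (witness):
  At s0: ◇r is false, p is false, so ◇r → p is true.
    At s0: ◇r requires r at some successor in {s0}.
      At s0: r is false.
    So ◇r is false at s0.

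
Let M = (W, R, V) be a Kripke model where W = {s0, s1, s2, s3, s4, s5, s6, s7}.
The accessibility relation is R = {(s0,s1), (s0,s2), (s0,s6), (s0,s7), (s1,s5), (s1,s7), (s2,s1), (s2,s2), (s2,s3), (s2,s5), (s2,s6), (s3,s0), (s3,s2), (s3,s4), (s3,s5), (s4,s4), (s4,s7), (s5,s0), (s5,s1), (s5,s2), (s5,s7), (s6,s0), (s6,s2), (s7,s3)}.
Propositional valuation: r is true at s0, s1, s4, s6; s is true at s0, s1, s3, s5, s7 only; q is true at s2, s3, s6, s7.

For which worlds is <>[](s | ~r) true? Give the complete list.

Recall that []ψ holds at a world iff ψ holds at every accessible world, and <>ψ holds iff ψ holds at some accessible world.
Let φ = <>[](s | ~r). Evaluate φ at each world:
  s0 (successors {s1, s2, s6, s7}): φ is true.
  s1 (successors {s5, s7}): φ is true.
  s2 (successors {s1, s2, s3, s5, s6}): φ is true.
  s3 (successors {s0, s2, s4, s5}): φ is true.
  s4 (successors {s4, s7}): φ is true.
  s5 (successors {s0, s1, s2, s7}): φ is true.
  s6 (successors {s0, s2}): φ is false.
  s7 (successors {s3}): φ is false.
For instance, at s5:
  At s5: <>[](s | ~r) requires [](s | ~r) at some successor in {s0, s1, s2, s7}.
    [](s | ~r) holds at s1, so <>[](s | ~r) is true at s5.
      At s1: [](s | ~r) requires s | ~r at every successor {s5, s7}.
        At s5: s | ~r is true.
        At s7: s | ~r is true.
      So [](s | ~r) is true at s1.
Satisfying worlds: {s0, s1, s2, s3, s4, s5}

s0, s1, s2, s3, s4, s5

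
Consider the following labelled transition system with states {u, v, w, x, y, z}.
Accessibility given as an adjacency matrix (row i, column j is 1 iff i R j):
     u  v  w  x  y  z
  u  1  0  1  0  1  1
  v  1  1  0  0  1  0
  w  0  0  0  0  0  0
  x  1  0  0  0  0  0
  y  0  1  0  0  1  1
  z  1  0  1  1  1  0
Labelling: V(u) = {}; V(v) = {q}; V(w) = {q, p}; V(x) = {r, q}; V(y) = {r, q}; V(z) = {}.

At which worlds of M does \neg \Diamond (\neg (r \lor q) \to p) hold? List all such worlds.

w, x

Let φ = \neg \Diamond (\neg (r \lor q) \to p). Evaluate φ at each world:
  u (successors {u, w, y, z}): φ is false.
  v (successors {u, v, y}): φ is false.
  w (successors ∅): φ is true.
  x (successors {u}): φ is true.
  y (successors {v, y, z}): φ is false.
  z (successors {u, w, x, y}): φ is false.
For instance, at z:
  At z: \Diamond (\neg (r \lor q) \to p) is true, so \neg \Diamond (\neg (r \lor q) \to p) is false.
    At z: \Diamond (\neg (r \lor q) \to p) requires \neg (r \lor q) \to p at some successor in {u, w, x, y}.
      \neg (r \lor q) \to p holds at w, so \Diamond (\neg (r \lor q) \to p) is true at z.
Satisfying worlds: {w, x}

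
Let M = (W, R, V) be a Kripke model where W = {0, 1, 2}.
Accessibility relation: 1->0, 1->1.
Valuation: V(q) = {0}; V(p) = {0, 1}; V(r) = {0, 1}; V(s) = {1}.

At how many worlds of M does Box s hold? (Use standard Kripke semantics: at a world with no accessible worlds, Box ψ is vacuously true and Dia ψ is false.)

Recall that Box ψ holds at a world iff ψ holds at every accessible world, and Dia ψ holds iff ψ holds at some accessible world.
Let φ = Box s. Evaluate φ at each world:
  0 (successors ∅): φ is true.
  1 (successors {0, 1}): φ is false.
  2 (successors ∅): φ is true.
For instance, at 1:
  At 1: Box s requires s at every successor {0, 1}.
    s fails at 0, so Box s is false at 1.
Satisfying worlds: {0, 2}

2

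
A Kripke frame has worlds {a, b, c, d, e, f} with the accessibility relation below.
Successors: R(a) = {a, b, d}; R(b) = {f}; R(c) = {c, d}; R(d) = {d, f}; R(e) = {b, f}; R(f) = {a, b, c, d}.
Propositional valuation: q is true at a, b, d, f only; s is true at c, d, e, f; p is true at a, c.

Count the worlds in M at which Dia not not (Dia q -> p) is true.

Let φ = Dia not not (Dia q -> p). Evaluate φ at each world:
  a (successors {a, b, d}): φ is true.
  b (successors {f}): φ is false.
  c (successors {c, d}): φ is true.
  d (successors {d, f}): φ is false.
  e (successors {b, f}): φ is false.
  f (successors {a, b, c, d}): φ is true.
For instance, at a:
  At a: Dia not not (Dia q -> p) requires not not (Dia q -> p) at some successor in {a, b, d}.
    not not (Dia q -> p) holds at a, so Dia not not (Dia q -> p) is true at a.
      At a: not (Dia q -> p) is false, so not not (Dia q -> p) is true.
Satisfying worlds: {a, c, f}

3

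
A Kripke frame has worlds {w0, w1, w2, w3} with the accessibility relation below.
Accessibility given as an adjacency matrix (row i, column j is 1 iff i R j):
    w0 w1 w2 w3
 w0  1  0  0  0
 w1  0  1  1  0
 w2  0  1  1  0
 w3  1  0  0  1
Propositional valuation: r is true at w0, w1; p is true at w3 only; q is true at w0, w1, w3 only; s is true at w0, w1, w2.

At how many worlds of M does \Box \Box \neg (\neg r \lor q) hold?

Let φ = \Box \Box \neg (\neg r \lor q). Evaluate φ at each world:
  w0 (successors {w0}): φ is false.
  w1 (successors {w1, w2}): φ is false.
  w2 (successors {w1, w2}): φ is false.
  w3 (successors {w0, w3}): φ is false.
For instance, at w3:
  At w3: \Box \Box \neg (\neg r \lor q) requires \Box \neg (\neg r \lor q) at every successor {w0, w3}.
    \Box \neg (\neg r \lor q) fails at w0, so \Box \Box \neg (\neg r \lor q) is false at w3.
      At w0: \Box \neg (\neg r \lor q) requires \neg (\neg r \lor q) at every successor {w0}.
        \neg (\neg r \lor q) fails at w0, so \Box \neg (\neg r \lor q) is false at w0.
Satisfying worlds: none.

0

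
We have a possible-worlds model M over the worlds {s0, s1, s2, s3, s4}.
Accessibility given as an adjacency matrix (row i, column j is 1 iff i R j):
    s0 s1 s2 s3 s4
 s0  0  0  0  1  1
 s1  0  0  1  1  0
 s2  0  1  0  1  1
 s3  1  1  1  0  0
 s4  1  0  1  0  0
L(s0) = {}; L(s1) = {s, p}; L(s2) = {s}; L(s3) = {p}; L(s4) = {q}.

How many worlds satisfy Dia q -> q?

3

Recall that Dia ψ holds at a world iff ψ holds at some accessible world.
Let φ = Dia q -> q. Evaluate φ at each world:
  s0 (successors {s3, s4}): φ is false.
  s1 (successors {s2, s3}): φ is true.
  s2 (successors {s1, s3, s4}): φ is false.
  s3 (successors {s0, s1, s2}): φ is true.
  s4 (successors {s0, s2}): φ is true.
For instance, at s0:
  At s0: Dia q is true, q is false, so Dia q -> q is false.
    At s0: Dia q requires q at some successor in {s3, s4}.
      q holds at s4, so Dia q is true at s0.
Satisfying worlds: {s1, s3, s4}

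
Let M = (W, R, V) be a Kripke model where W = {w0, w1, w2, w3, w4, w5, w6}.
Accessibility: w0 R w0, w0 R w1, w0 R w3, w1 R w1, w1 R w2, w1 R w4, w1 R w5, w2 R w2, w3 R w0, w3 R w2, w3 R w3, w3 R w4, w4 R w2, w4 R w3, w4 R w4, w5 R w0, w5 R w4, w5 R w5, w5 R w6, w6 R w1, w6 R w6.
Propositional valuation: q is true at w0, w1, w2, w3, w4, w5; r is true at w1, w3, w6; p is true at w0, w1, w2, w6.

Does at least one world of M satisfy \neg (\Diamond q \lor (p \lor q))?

No

Recall that \Diamond ψ holds at a world iff ψ holds at some accessible world.
Let φ = \neg (\Diamond q \lor (p \lor q)). Evaluate φ at each world:
  w0 (successors {w0, w1, w3}): φ is false.
  w1 (successors {w1, w2, w4, w5}): φ is false.
  w2 (successors {w2}): φ is false.
  w3 (successors {w0, w2, w3, w4}): φ is false.
  w4 (successors {w2, w3, w4}): φ is false.
  w5 (successors {w0, w4, w5, w6}): φ is false.
  w6 (successors {w1, w6}): φ is false.
For instance, at w2:
  At w2: \Diamond q \lor (p \lor q) is true, so \neg (\Diamond q \lor (p \lor q)) is false.
    At w2: \Diamond q is true, p \lor q is true, so \Diamond q \lor (p \lor q) is true.
      At w2: \Diamond q requires q at some successor in {w2}.
        q holds at w2, so \Diamond q is true at w2.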